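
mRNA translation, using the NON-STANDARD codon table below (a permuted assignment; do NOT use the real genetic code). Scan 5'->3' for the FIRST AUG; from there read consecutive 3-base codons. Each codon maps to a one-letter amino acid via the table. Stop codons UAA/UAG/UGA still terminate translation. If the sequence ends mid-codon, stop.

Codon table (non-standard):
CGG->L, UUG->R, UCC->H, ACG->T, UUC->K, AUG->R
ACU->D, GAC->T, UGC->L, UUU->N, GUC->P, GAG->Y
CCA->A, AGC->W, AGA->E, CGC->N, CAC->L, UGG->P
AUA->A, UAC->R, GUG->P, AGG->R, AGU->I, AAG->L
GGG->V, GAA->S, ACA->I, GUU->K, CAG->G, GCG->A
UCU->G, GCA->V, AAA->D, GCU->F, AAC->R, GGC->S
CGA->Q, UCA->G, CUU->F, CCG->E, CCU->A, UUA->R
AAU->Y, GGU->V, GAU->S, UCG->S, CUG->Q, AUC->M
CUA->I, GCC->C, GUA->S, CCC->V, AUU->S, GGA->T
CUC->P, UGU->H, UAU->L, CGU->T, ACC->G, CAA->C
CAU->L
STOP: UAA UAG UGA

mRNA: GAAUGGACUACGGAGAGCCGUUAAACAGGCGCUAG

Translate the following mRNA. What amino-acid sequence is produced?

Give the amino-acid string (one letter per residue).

Answer: RTRTYERRRN

Derivation:
start AUG at pos 2
pos 2: AUG -> R; peptide=R
pos 5: GAC -> T; peptide=RT
pos 8: UAC -> R; peptide=RTR
pos 11: GGA -> T; peptide=RTRT
pos 14: GAG -> Y; peptide=RTRTY
pos 17: CCG -> E; peptide=RTRTYE
pos 20: UUA -> R; peptide=RTRTYER
pos 23: AAC -> R; peptide=RTRTYERR
pos 26: AGG -> R; peptide=RTRTYERRR
pos 29: CGC -> N; peptide=RTRTYERRRN
pos 32: UAG -> STOP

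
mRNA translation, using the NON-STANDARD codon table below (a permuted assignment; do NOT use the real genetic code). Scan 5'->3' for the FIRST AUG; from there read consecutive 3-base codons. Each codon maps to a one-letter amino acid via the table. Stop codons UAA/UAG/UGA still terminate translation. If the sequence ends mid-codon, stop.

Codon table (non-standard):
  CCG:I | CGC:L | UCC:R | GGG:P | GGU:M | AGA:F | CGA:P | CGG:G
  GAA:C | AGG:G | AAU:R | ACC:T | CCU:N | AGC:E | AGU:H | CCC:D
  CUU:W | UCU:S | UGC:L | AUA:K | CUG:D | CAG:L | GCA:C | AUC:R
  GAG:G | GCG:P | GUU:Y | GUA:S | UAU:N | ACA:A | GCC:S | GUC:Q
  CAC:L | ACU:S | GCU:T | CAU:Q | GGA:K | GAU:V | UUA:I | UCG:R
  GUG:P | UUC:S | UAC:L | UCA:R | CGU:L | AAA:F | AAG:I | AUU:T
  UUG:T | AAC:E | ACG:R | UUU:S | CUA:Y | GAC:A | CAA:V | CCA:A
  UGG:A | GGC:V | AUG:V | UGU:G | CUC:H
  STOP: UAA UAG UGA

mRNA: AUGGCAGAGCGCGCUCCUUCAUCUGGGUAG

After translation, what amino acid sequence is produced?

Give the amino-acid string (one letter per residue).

Answer: VCGLTNRSP

Derivation:
start AUG at pos 0
pos 0: AUG -> V; peptide=V
pos 3: GCA -> C; peptide=VC
pos 6: GAG -> G; peptide=VCG
pos 9: CGC -> L; peptide=VCGL
pos 12: GCU -> T; peptide=VCGLT
pos 15: CCU -> N; peptide=VCGLTN
pos 18: UCA -> R; peptide=VCGLTNR
pos 21: UCU -> S; peptide=VCGLTNRS
pos 24: GGG -> P; peptide=VCGLTNRSP
pos 27: UAG -> STOP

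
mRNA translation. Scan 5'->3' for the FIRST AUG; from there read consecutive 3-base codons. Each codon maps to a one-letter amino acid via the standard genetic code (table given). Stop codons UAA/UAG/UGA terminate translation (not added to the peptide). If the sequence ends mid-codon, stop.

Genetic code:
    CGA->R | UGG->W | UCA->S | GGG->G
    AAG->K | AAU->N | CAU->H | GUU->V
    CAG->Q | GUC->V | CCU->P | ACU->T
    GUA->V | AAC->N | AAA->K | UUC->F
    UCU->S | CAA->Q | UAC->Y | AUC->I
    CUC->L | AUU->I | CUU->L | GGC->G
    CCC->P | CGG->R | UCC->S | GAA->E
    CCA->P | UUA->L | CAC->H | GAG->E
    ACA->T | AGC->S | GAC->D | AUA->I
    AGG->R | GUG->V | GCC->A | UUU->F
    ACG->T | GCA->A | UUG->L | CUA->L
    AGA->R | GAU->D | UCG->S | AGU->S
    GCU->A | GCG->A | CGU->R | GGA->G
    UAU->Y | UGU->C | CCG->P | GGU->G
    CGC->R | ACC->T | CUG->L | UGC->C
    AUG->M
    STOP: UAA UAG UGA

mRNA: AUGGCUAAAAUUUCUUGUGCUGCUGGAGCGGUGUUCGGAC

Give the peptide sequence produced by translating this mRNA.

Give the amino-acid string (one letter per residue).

Answer: MAKISCAAGAVFG

Derivation:
start AUG at pos 0
pos 0: AUG -> M; peptide=M
pos 3: GCU -> A; peptide=MA
pos 6: AAA -> K; peptide=MAK
pos 9: AUU -> I; peptide=MAKI
pos 12: UCU -> S; peptide=MAKIS
pos 15: UGU -> C; peptide=MAKISC
pos 18: GCU -> A; peptide=MAKISCA
pos 21: GCU -> A; peptide=MAKISCAA
pos 24: GGA -> G; peptide=MAKISCAAG
pos 27: GCG -> A; peptide=MAKISCAAGA
pos 30: GUG -> V; peptide=MAKISCAAGAV
pos 33: UUC -> F; peptide=MAKISCAAGAVF
pos 36: GGA -> G; peptide=MAKISCAAGAVFG
pos 39: only 1 nt remain (<3), stop (end of mRNA)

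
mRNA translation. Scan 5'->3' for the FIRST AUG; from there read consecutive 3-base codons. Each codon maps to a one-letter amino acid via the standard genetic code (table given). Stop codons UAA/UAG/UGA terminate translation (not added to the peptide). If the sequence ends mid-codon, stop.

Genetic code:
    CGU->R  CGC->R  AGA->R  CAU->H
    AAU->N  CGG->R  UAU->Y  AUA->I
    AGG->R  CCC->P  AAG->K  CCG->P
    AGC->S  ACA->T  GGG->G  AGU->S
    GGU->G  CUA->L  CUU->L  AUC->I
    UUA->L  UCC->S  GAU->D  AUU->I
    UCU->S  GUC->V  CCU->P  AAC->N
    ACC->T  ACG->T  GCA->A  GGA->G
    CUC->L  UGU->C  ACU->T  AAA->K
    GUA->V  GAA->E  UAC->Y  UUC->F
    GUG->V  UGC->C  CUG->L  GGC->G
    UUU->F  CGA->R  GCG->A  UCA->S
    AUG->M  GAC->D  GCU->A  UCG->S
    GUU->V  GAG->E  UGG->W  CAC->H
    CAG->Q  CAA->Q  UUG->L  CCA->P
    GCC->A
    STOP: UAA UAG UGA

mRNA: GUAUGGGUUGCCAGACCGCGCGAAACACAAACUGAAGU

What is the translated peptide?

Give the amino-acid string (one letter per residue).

Answer: MGCQTARNTN

Derivation:
start AUG at pos 2
pos 2: AUG -> M; peptide=M
pos 5: GGU -> G; peptide=MG
pos 8: UGC -> C; peptide=MGC
pos 11: CAG -> Q; peptide=MGCQ
pos 14: ACC -> T; peptide=MGCQT
pos 17: GCG -> A; peptide=MGCQTA
pos 20: CGA -> R; peptide=MGCQTAR
pos 23: AAC -> N; peptide=MGCQTARN
pos 26: ACA -> T; peptide=MGCQTARNT
pos 29: AAC -> N; peptide=MGCQTARNTN
pos 32: UGA -> STOP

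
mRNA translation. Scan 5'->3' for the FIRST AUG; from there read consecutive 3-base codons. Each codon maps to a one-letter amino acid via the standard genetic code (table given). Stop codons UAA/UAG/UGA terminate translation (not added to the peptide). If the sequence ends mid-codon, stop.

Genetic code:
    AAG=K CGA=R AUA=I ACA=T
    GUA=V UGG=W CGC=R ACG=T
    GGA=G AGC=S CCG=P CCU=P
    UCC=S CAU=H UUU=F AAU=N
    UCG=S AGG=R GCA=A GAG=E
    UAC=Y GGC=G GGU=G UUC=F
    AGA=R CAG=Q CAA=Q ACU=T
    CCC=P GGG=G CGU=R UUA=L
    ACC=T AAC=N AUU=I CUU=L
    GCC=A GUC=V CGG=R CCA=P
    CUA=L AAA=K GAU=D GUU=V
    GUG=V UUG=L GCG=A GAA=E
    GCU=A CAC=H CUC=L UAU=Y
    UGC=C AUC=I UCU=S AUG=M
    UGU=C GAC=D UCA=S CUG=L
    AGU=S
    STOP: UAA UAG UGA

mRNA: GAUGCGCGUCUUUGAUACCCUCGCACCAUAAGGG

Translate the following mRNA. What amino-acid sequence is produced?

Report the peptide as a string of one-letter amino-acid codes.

Answer: MRVFDTLAP

Derivation:
start AUG at pos 1
pos 1: AUG -> M; peptide=M
pos 4: CGC -> R; peptide=MR
pos 7: GUC -> V; peptide=MRV
pos 10: UUU -> F; peptide=MRVF
pos 13: GAU -> D; peptide=MRVFD
pos 16: ACC -> T; peptide=MRVFDT
pos 19: CUC -> L; peptide=MRVFDTL
pos 22: GCA -> A; peptide=MRVFDTLA
pos 25: CCA -> P; peptide=MRVFDTLAP
pos 28: UAA -> STOP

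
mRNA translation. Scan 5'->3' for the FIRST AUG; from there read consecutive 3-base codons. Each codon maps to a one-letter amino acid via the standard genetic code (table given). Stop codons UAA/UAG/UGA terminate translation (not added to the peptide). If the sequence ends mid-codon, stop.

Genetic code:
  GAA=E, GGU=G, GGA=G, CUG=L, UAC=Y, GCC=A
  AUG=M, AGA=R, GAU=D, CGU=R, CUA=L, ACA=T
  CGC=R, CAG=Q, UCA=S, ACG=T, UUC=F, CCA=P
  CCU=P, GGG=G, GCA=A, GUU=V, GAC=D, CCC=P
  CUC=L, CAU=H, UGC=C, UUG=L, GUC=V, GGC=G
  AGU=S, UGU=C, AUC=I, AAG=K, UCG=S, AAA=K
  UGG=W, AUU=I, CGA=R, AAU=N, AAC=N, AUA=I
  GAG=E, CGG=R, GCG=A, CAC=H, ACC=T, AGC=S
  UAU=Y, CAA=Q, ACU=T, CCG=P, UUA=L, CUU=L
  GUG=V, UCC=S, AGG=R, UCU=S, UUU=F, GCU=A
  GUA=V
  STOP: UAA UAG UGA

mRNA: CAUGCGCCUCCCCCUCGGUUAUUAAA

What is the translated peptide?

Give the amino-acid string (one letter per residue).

Answer: MRLPLGY

Derivation:
start AUG at pos 1
pos 1: AUG -> M; peptide=M
pos 4: CGC -> R; peptide=MR
pos 7: CUC -> L; peptide=MRL
pos 10: CCC -> P; peptide=MRLP
pos 13: CUC -> L; peptide=MRLPL
pos 16: GGU -> G; peptide=MRLPLG
pos 19: UAU -> Y; peptide=MRLPLGY
pos 22: UAA -> STOP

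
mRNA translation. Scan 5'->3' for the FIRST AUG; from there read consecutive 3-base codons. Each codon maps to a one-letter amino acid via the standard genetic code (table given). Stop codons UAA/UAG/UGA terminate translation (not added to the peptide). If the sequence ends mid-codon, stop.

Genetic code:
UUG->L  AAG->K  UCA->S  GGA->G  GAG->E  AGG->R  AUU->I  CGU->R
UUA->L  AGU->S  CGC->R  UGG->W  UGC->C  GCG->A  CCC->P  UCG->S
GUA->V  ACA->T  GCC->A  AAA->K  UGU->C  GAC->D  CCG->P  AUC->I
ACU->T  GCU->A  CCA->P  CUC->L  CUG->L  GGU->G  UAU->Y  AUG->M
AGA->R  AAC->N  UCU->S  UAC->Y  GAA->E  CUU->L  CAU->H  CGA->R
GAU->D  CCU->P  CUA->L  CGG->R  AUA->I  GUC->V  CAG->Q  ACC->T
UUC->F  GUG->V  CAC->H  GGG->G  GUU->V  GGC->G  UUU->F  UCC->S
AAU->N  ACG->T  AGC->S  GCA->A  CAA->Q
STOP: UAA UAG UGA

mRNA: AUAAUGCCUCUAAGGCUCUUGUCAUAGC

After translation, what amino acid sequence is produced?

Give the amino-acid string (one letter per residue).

start AUG at pos 3
pos 3: AUG -> M; peptide=M
pos 6: CCU -> P; peptide=MP
pos 9: CUA -> L; peptide=MPL
pos 12: AGG -> R; peptide=MPLR
pos 15: CUC -> L; peptide=MPLRL
pos 18: UUG -> L; peptide=MPLRLL
pos 21: UCA -> S; peptide=MPLRLLS
pos 24: UAG -> STOP

Answer: MPLRLLS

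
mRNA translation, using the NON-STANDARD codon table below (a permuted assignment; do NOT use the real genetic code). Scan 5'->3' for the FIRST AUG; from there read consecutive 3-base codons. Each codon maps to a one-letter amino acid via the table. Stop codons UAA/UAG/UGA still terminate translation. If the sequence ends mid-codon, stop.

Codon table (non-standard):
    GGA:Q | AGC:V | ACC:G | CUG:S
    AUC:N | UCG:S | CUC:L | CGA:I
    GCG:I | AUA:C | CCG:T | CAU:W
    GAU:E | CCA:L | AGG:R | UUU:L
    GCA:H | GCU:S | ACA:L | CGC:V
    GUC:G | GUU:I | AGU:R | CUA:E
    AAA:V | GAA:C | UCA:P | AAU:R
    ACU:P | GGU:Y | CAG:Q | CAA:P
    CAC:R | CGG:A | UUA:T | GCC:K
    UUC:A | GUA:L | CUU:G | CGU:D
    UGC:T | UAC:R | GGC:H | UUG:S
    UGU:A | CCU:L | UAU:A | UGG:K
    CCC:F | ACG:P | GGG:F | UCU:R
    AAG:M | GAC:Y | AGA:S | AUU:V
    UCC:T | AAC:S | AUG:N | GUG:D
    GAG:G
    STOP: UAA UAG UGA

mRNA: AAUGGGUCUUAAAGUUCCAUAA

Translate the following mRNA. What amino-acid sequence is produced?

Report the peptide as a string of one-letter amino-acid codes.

Answer: NYGVIL

Derivation:
start AUG at pos 1
pos 1: AUG -> N; peptide=N
pos 4: GGU -> Y; peptide=NY
pos 7: CUU -> G; peptide=NYG
pos 10: AAA -> V; peptide=NYGV
pos 13: GUU -> I; peptide=NYGVI
pos 16: CCA -> L; peptide=NYGVIL
pos 19: UAA -> STOP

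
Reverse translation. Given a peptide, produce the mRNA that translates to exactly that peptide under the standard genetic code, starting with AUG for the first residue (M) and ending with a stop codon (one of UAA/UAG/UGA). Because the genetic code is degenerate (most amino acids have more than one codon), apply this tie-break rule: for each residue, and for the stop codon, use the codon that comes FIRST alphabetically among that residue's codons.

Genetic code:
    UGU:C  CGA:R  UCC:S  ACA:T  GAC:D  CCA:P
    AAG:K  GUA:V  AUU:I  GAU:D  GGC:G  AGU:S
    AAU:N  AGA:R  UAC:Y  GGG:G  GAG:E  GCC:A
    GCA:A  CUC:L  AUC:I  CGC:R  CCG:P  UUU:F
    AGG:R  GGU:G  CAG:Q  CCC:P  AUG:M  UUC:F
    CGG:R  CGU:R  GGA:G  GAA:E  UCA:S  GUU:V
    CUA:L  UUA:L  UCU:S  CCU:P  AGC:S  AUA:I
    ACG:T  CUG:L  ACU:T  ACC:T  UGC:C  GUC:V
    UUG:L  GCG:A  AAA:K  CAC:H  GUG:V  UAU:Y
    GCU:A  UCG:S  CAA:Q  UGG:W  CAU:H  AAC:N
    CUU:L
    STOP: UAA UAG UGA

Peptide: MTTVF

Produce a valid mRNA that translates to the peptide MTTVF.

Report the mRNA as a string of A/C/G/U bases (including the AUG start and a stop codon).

residue 1: M -> AUG (start codon)
residue 2: T codons sorted = ACA,ACC,ACG,ACU -> pick first = ACA
residue 3: T codons sorted = ACA,ACC,ACG,ACU -> pick first = ACA
residue 4: V codons sorted = GUA,GUC,GUG,GUU -> pick first = GUA
residue 5: F codons sorted = UUC,UUU -> pick first = UUC
terminator: stop codons sorted = UAA,UAG,UGA -> pick first = UAA

Answer: mRNA: AUGACAACAGUAUUCUAA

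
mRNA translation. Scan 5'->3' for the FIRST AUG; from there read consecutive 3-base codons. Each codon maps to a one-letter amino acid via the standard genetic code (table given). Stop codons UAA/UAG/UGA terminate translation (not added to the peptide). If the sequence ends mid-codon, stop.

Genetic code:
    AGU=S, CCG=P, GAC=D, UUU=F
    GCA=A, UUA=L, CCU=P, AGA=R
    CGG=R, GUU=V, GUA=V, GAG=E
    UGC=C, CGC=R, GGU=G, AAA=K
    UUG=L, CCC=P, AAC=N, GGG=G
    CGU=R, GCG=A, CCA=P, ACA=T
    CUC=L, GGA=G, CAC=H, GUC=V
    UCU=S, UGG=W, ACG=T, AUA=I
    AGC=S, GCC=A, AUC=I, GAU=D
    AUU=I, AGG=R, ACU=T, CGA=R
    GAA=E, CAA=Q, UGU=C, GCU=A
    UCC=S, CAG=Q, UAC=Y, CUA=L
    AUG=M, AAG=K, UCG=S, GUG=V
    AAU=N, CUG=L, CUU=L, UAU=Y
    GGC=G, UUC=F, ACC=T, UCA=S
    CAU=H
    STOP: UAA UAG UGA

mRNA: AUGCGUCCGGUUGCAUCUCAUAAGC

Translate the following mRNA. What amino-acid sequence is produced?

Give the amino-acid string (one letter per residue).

Answer: MRPVASHK

Derivation:
start AUG at pos 0
pos 0: AUG -> M; peptide=M
pos 3: CGU -> R; peptide=MR
pos 6: CCG -> P; peptide=MRP
pos 9: GUU -> V; peptide=MRPV
pos 12: GCA -> A; peptide=MRPVA
pos 15: UCU -> S; peptide=MRPVAS
pos 18: CAU -> H; peptide=MRPVASH
pos 21: AAG -> K; peptide=MRPVASHK
pos 24: only 1 nt remain (<3), stop (end of mRNA)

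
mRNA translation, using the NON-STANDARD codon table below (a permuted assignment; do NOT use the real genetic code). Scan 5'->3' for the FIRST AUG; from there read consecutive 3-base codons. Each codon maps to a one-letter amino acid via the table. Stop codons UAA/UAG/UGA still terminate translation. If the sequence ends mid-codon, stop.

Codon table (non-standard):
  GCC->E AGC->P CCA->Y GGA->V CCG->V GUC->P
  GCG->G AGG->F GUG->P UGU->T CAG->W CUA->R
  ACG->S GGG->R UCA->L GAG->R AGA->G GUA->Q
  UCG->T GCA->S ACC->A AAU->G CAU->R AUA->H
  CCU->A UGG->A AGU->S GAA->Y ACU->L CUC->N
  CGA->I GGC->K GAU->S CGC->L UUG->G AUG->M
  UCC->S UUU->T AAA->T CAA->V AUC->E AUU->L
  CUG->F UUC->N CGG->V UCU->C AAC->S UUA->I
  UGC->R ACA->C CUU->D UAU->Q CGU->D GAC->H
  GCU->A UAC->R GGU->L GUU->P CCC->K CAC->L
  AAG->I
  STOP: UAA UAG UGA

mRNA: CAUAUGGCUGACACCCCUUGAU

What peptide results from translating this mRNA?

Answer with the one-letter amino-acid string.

start AUG at pos 3
pos 3: AUG -> M; peptide=M
pos 6: GCU -> A; peptide=MA
pos 9: GAC -> H; peptide=MAH
pos 12: ACC -> A; peptide=MAHA
pos 15: CCU -> A; peptide=MAHAA
pos 18: UGA -> STOP

Answer: MAHAA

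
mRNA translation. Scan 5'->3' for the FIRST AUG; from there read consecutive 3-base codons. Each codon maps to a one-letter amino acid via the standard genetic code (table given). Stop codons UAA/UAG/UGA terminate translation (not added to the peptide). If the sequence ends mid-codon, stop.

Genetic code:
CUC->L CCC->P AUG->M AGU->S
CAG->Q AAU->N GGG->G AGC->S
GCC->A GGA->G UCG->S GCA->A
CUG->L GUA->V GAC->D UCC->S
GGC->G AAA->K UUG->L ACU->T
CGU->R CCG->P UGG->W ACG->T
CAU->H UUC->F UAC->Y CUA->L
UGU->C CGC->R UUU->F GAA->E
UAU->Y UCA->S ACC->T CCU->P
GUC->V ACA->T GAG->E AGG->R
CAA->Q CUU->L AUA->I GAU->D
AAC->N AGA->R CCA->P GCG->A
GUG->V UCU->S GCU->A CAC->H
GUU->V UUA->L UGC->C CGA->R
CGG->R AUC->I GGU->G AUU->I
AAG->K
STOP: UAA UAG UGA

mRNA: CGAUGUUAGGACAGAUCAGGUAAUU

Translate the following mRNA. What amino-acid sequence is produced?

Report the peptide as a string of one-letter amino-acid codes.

start AUG at pos 2
pos 2: AUG -> M; peptide=M
pos 5: UUA -> L; peptide=ML
pos 8: GGA -> G; peptide=MLG
pos 11: CAG -> Q; peptide=MLGQ
pos 14: AUC -> I; peptide=MLGQI
pos 17: AGG -> R; peptide=MLGQIR
pos 20: UAA -> STOP

Answer: MLGQIR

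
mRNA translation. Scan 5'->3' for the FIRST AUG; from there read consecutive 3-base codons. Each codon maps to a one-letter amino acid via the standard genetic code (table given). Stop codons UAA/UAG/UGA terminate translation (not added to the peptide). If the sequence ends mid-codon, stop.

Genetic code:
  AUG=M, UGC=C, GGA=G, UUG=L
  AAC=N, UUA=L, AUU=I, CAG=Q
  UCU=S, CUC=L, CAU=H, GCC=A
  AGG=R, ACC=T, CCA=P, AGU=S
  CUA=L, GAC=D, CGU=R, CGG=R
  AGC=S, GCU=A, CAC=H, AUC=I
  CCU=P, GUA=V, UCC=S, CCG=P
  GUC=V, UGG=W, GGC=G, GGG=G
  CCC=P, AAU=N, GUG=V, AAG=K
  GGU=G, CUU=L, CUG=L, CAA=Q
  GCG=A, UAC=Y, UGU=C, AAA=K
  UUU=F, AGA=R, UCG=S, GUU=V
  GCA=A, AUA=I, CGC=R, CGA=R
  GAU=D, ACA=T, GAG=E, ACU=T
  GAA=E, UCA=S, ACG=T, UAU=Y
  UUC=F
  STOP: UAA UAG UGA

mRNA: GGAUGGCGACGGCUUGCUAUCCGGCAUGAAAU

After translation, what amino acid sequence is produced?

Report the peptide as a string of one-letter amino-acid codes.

start AUG at pos 2
pos 2: AUG -> M; peptide=M
pos 5: GCG -> A; peptide=MA
pos 8: ACG -> T; peptide=MAT
pos 11: GCU -> A; peptide=MATA
pos 14: UGC -> C; peptide=MATAC
pos 17: UAU -> Y; peptide=MATACY
pos 20: CCG -> P; peptide=MATACYP
pos 23: GCA -> A; peptide=MATACYPA
pos 26: UGA -> STOP

Answer: MATACYPA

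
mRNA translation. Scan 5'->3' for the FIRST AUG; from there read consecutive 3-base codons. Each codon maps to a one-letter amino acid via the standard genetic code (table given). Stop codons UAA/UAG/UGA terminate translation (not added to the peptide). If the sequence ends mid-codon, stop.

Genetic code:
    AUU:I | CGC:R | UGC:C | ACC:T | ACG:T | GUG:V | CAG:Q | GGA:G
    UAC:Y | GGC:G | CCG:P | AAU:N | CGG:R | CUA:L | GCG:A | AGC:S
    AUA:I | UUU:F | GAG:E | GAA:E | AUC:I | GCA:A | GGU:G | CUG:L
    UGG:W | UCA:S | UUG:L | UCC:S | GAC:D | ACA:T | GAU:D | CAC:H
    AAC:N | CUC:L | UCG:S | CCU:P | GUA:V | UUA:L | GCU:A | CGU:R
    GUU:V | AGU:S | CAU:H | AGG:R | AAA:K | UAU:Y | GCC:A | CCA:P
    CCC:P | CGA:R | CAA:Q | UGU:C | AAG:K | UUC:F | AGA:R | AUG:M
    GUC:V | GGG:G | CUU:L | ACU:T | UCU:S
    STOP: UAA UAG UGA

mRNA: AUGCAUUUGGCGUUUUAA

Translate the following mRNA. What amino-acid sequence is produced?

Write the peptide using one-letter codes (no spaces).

start AUG at pos 0
pos 0: AUG -> M; peptide=M
pos 3: CAU -> H; peptide=MH
pos 6: UUG -> L; peptide=MHL
pos 9: GCG -> A; peptide=MHLA
pos 12: UUU -> F; peptide=MHLAF
pos 15: UAA -> STOP

Answer: MHLAF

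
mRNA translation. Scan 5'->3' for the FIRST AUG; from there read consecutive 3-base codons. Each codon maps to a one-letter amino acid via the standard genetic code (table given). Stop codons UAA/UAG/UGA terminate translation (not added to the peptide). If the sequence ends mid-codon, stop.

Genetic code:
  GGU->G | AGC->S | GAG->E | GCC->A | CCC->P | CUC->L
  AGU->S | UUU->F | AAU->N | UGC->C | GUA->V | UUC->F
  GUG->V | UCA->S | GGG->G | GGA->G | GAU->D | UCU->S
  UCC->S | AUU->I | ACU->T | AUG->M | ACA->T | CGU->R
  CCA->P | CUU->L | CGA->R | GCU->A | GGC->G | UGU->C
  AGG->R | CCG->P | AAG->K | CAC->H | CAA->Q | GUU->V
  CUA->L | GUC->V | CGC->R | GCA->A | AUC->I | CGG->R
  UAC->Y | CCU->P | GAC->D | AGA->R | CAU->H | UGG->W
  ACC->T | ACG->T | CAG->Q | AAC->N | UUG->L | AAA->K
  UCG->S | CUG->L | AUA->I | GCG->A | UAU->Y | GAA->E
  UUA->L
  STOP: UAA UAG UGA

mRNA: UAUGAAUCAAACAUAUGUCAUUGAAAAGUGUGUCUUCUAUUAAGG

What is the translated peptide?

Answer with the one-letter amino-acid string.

start AUG at pos 1
pos 1: AUG -> M; peptide=M
pos 4: AAU -> N; peptide=MN
pos 7: CAA -> Q; peptide=MNQ
pos 10: ACA -> T; peptide=MNQT
pos 13: UAU -> Y; peptide=MNQTY
pos 16: GUC -> V; peptide=MNQTYV
pos 19: AUU -> I; peptide=MNQTYVI
pos 22: GAA -> E; peptide=MNQTYVIE
pos 25: AAG -> K; peptide=MNQTYVIEK
pos 28: UGU -> C; peptide=MNQTYVIEKC
pos 31: GUC -> V; peptide=MNQTYVIEKCV
pos 34: UUC -> F; peptide=MNQTYVIEKCVF
pos 37: UAU -> Y; peptide=MNQTYVIEKCVFY
pos 40: UAA -> STOP

Answer: MNQTYVIEKCVFY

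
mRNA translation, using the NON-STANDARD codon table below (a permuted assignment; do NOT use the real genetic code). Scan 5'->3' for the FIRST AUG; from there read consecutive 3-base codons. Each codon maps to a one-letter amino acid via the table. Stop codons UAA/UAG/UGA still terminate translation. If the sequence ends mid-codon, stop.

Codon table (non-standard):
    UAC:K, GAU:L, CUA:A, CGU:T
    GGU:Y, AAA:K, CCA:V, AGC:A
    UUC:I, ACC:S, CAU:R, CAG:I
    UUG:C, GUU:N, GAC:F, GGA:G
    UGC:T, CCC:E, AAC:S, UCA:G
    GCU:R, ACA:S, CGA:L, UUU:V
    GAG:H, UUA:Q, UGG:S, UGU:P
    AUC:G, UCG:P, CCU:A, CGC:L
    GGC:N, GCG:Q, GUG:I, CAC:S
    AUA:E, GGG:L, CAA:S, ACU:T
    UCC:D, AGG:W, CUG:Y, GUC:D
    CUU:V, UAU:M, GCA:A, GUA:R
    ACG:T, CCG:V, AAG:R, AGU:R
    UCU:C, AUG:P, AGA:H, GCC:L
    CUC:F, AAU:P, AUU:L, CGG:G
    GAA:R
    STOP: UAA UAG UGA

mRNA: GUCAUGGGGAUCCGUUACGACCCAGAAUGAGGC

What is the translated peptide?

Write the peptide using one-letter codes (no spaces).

start AUG at pos 3
pos 3: AUG -> P; peptide=P
pos 6: GGG -> L; peptide=PL
pos 9: AUC -> G; peptide=PLG
pos 12: CGU -> T; peptide=PLGT
pos 15: UAC -> K; peptide=PLGTK
pos 18: GAC -> F; peptide=PLGTKF
pos 21: CCA -> V; peptide=PLGTKFV
pos 24: GAA -> R; peptide=PLGTKFVR
pos 27: UGA -> STOP

Answer: PLGTKFVR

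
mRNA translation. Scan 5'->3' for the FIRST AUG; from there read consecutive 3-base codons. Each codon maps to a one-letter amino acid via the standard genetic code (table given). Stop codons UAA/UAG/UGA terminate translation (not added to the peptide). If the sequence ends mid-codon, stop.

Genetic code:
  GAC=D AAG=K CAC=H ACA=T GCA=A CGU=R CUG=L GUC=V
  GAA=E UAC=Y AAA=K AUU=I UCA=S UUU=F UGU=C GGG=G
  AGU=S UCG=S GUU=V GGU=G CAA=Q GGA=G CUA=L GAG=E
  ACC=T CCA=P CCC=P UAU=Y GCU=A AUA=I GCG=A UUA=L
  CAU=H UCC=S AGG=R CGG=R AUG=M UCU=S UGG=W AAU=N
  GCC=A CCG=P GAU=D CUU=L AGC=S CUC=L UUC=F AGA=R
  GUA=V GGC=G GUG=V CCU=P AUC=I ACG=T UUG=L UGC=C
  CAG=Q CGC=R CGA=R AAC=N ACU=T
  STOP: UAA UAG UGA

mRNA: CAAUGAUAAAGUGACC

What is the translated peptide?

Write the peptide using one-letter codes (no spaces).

Answer: MIK

Derivation:
start AUG at pos 2
pos 2: AUG -> M; peptide=M
pos 5: AUA -> I; peptide=MI
pos 8: AAG -> K; peptide=MIK
pos 11: UGA -> STOP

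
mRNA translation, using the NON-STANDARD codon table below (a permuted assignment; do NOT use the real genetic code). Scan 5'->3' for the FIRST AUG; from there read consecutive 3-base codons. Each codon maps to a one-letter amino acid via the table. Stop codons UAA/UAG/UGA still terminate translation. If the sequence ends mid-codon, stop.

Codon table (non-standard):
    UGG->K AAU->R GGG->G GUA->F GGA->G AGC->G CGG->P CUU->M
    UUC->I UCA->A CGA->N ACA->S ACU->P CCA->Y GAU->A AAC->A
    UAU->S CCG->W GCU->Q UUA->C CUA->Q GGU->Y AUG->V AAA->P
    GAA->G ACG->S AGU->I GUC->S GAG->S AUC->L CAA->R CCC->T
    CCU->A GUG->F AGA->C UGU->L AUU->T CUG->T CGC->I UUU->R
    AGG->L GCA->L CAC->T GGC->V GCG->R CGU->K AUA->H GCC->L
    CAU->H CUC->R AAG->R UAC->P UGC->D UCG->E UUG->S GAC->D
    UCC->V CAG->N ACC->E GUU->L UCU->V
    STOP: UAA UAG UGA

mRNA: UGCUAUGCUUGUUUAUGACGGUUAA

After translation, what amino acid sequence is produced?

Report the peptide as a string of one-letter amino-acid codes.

Answer: VMLSDY

Derivation:
start AUG at pos 4
pos 4: AUG -> V; peptide=V
pos 7: CUU -> M; peptide=VM
pos 10: GUU -> L; peptide=VML
pos 13: UAU -> S; peptide=VMLS
pos 16: GAC -> D; peptide=VMLSD
pos 19: GGU -> Y; peptide=VMLSDY
pos 22: UAA -> STOP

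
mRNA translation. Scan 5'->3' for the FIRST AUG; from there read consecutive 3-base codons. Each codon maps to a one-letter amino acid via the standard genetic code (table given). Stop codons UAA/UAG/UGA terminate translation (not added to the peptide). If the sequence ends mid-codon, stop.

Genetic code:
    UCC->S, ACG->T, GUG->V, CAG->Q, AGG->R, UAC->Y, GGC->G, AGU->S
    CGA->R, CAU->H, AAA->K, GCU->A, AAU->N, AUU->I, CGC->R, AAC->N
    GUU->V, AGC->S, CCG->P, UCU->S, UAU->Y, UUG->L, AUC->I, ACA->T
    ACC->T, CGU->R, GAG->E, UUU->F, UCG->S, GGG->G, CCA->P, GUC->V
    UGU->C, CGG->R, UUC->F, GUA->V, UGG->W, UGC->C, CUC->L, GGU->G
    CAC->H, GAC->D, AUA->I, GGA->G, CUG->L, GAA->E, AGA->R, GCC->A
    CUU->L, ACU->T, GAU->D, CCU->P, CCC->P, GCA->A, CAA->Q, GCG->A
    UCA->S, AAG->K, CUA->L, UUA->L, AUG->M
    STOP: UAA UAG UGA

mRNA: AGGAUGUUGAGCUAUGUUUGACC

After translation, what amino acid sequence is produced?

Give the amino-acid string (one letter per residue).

start AUG at pos 3
pos 3: AUG -> M; peptide=M
pos 6: UUG -> L; peptide=ML
pos 9: AGC -> S; peptide=MLS
pos 12: UAU -> Y; peptide=MLSY
pos 15: GUU -> V; peptide=MLSYV
pos 18: UGA -> STOP

Answer: MLSYV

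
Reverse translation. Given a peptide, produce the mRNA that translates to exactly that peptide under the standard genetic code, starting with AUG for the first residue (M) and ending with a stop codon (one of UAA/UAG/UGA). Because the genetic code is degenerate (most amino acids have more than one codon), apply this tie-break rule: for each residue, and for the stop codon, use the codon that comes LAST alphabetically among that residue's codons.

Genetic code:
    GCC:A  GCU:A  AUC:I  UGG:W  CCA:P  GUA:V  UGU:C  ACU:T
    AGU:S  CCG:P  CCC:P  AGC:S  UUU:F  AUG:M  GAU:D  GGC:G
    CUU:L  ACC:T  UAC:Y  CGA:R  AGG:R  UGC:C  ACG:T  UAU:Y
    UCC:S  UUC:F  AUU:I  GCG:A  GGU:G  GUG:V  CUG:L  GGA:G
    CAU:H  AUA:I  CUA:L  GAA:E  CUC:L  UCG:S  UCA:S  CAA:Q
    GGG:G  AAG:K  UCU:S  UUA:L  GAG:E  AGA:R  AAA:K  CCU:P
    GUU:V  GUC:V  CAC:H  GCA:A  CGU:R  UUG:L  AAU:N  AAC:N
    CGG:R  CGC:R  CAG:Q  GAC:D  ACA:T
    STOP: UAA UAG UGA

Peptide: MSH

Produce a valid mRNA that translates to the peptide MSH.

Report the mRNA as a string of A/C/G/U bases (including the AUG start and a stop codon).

residue 1: M -> AUG (start codon)
residue 2: S codons sorted = AGC,AGU,UCA,UCC,UCG,UCU -> pick last = UCU
residue 3: H codons sorted = CAC,CAU -> pick last = CAU
terminator: stop codons sorted = UAA,UAG,UGA -> pick last = UGA

Answer: mRNA: AUGUCUCAUUGA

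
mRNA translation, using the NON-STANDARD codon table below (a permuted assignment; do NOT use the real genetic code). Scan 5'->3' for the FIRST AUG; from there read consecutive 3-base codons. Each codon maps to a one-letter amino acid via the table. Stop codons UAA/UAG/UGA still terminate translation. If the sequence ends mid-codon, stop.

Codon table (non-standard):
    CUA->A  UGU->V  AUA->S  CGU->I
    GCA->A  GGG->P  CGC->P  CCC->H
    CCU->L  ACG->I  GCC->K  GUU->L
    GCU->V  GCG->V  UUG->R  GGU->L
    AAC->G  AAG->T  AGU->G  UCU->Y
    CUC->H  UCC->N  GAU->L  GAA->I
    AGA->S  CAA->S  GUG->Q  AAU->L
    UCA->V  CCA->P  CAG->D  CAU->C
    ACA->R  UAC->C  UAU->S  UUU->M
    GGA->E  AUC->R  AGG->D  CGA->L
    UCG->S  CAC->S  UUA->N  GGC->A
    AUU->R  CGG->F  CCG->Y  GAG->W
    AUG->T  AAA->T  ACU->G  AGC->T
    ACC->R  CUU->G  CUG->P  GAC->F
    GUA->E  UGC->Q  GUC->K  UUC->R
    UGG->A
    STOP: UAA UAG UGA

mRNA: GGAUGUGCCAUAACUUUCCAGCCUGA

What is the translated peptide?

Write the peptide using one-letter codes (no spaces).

Answer: TQCGMPK

Derivation:
start AUG at pos 2
pos 2: AUG -> T; peptide=T
pos 5: UGC -> Q; peptide=TQ
pos 8: CAU -> C; peptide=TQC
pos 11: AAC -> G; peptide=TQCG
pos 14: UUU -> M; peptide=TQCGM
pos 17: CCA -> P; peptide=TQCGMP
pos 20: GCC -> K; peptide=TQCGMPK
pos 23: UGA -> STOP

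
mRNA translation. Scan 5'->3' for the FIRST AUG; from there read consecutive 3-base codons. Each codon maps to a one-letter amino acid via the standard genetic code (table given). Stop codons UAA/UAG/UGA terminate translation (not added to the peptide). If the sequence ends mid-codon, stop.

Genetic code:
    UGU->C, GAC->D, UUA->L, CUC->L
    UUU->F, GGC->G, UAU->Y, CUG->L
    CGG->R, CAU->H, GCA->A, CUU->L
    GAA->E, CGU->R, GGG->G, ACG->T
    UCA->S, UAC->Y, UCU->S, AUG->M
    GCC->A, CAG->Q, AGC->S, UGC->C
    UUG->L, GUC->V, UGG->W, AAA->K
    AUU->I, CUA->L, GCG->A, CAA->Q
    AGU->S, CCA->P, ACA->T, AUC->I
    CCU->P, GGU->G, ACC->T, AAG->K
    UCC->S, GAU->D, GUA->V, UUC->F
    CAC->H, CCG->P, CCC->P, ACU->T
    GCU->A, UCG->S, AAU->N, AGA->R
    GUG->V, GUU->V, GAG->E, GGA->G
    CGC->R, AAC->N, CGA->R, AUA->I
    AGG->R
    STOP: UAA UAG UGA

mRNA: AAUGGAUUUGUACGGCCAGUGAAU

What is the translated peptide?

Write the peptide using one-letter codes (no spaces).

Answer: MDLYGQ

Derivation:
start AUG at pos 1
pos 1: AUG -> M; peptide=M
pos 4: GAU -> D; peptide=MD
pos 7: UUG -> L; peptide=MDL
pos 10: UAC -> Y; peptide=MDLY
pos 13: GGC -> G; peptide=MDLYG
pos 16: CAG -> Q; peptide=MDLYGQ
pos 19: UGA -> STOP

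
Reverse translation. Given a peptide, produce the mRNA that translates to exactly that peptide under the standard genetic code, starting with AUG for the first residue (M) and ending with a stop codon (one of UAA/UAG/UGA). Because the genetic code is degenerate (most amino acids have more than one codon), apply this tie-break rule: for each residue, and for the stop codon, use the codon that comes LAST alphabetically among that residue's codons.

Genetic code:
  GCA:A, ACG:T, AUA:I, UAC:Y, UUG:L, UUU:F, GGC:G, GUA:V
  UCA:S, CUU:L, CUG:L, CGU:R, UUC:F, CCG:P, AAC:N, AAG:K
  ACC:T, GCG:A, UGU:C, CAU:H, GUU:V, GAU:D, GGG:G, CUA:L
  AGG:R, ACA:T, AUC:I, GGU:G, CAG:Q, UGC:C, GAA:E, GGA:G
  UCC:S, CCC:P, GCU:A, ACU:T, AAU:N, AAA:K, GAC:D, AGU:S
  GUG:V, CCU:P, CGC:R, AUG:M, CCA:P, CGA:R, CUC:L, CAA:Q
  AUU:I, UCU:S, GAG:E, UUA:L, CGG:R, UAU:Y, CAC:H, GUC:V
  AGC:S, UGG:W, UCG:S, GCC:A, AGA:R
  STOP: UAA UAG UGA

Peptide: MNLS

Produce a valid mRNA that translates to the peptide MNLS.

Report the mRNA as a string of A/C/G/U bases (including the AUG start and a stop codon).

residue 1: M -> AUG (start codon)
residue 2: N codons sorted = AAC,AAU -> pick last = AAU
residue 3: L codons sorted = CUA,CUC,CUG,CUU,UUA,UUG -> pick last = UUG
residue 4: S codons sorted = AGC,AGU,UCA,UCC,UCG,UCU -> pick last = UCU
terminator: stop codons sorted = UAA,UAG,UGA -> pick last = UGA

Answer: mRNA: AUGAAUUUGUCUUGA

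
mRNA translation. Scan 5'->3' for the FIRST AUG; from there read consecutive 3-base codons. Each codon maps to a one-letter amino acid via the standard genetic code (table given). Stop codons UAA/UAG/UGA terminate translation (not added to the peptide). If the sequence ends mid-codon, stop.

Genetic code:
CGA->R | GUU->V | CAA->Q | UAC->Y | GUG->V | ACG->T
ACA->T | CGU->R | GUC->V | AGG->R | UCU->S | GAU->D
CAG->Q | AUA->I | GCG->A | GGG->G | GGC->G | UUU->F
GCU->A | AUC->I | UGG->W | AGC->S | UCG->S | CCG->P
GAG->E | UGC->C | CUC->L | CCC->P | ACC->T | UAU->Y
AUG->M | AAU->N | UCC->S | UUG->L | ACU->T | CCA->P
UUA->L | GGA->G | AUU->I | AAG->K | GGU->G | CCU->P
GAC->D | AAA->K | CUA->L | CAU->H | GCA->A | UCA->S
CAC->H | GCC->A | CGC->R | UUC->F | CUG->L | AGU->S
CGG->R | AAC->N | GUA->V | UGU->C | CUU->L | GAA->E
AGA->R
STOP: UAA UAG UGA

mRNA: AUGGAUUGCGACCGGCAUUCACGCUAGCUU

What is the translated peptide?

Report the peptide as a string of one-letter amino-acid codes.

Answer: MDCDRHSR

Derivation:
start AUG at pos 0
pos 0: AUG -> M; peptide=M
pos 3: GAU -> D; peptide=MD
pos 6: UGC -> C; peptide=MDC
pos 9: GAC -> D; peptide=MDCD
pos 12: CGG -> R; peptide=MDCDR
pos 15: CAU -> H; peptide=MDCDRH
pos 18: UCA -> S; peptide=MDCDRHS
pos 21: CGC -> R; peptide=MDCDRHSR
pos 24: UAG -> STOP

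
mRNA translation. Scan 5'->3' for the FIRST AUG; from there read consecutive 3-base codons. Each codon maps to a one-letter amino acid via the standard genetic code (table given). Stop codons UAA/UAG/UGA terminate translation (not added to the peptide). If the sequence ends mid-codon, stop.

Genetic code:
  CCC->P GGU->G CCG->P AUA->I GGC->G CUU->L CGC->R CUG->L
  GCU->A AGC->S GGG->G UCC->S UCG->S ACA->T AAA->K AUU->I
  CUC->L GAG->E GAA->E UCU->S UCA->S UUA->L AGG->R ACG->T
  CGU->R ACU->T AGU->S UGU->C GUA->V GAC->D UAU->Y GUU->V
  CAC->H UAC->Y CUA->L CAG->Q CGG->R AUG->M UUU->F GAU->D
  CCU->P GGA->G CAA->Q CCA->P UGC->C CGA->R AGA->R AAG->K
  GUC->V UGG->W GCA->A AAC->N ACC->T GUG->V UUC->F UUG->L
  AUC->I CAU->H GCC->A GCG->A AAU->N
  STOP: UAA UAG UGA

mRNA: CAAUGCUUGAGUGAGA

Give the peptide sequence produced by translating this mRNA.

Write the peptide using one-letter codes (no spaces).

start AUG at pos 2
pos 2: AUG -> M; peptide=M
pos 5: CUU -> L; peptide=ML
pos 8: GAG -> E; peptide=MLE
pos 11: UGA -> STOP

Answer: MLE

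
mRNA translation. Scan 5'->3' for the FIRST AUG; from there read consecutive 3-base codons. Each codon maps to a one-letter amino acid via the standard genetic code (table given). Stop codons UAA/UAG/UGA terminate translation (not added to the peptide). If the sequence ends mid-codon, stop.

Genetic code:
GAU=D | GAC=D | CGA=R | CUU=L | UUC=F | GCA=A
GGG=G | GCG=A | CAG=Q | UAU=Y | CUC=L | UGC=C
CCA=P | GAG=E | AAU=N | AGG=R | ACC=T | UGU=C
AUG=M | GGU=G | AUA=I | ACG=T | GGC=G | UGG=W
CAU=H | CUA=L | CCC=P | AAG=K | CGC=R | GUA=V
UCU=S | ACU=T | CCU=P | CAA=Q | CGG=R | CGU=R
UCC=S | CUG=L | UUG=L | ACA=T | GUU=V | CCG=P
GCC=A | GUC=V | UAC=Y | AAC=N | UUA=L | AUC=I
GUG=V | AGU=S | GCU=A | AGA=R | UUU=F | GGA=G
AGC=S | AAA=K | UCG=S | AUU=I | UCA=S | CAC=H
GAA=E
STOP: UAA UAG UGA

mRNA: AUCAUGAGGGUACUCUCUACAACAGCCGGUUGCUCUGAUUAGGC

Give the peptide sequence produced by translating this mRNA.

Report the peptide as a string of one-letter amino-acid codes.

Answer: MRVLSTTAGCSD

Derivation:
start AUG at pos 3
pos 3: AUG -> M; peptide=M
pos 6: AGG -> R; peptide=MR
pos 9: GUA -> V; peptide=MRV
pos 12: CUC -> L; peptide=MRVL
pos 15: UCU -> S; peptide=MRVLS
pos 18: ACA -> T; peptide=MRVLST
pos 21: ACA -> T; peptide=MRVLSTT
pos 24: GCC -> A; peptide=MRVLSTTA
pos 27: GGU -> G; peptide=MRVLSTTAG
pos 30: UGC -> C; peptide=MRVLSTTAGC
pos 33: UCU -> S; peptide=MRVLSTTAGCS
pos 36: GAU -> D; peptide=MRVLSTTAGCSD
pos 39: UAG -> STOP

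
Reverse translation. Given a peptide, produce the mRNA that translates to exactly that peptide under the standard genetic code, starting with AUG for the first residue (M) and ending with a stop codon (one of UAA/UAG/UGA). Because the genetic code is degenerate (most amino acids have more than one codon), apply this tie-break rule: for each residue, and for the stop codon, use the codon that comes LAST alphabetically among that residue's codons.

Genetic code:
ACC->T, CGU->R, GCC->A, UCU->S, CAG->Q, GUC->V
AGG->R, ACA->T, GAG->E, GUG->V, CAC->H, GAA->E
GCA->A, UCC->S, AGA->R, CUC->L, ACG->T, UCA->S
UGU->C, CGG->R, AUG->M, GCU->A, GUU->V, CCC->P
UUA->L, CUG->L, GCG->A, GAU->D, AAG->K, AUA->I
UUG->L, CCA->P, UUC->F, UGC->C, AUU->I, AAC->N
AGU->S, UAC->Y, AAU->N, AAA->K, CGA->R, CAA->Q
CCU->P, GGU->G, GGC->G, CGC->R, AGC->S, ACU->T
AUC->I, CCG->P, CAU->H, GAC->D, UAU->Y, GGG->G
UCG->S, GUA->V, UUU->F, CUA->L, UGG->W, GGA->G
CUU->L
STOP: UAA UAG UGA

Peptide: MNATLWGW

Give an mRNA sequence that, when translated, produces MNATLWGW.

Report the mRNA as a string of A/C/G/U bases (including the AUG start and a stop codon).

residue 1: M -> AUG (start codon)
residue 2: N codons sorted = AAC,AAU -> pick last = AAU
residue 3: A codons sorted = GCA,GCC,GCG,GCU -> pick last = GCU
residue 4: T codons sorted = ACA,ACC,ACG,ACU -> pick last = ACU
residue 5: L codons sorted = CUA,CUC,CUG,CUU,UUA,UUG -> pick last = UUG
residue 6: W -> UGG (only codon)
residue 7: G codons sorted = GGA,GGC,GGG,GGU -> pick last = GGU
residue 8: W -> UGG (only codon)
terminator: stop codons sorted = UAA,UAG,UGA -> pick last = UGA

Answer: mRNA: AUGAAUGCUACUUUGUGGGGUUGGUGA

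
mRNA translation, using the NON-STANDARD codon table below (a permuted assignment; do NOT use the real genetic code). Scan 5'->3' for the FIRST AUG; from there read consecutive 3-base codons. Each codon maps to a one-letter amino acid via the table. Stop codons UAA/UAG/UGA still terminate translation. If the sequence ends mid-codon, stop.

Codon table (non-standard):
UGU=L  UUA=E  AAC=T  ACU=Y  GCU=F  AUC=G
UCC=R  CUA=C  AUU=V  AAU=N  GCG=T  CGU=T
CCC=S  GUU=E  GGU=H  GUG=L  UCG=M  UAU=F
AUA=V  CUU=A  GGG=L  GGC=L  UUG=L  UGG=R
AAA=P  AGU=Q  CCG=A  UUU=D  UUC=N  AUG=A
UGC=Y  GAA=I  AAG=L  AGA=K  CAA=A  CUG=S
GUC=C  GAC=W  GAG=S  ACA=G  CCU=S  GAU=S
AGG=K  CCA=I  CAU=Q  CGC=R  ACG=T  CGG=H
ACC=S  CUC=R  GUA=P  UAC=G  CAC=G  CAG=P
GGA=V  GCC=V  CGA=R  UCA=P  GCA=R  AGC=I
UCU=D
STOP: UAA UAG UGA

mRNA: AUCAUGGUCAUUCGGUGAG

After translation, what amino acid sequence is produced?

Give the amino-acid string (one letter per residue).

start AUG at pos 3
pos 3: AUG -> A; peptide=A
pos 6: GUC -> C; peptide=AC
pos 9: AUU -> V; peptide=ACV
pos 12: CGG -> H; peptide=ACVH
pos 15: UGA -> STOP

Answer: ACVH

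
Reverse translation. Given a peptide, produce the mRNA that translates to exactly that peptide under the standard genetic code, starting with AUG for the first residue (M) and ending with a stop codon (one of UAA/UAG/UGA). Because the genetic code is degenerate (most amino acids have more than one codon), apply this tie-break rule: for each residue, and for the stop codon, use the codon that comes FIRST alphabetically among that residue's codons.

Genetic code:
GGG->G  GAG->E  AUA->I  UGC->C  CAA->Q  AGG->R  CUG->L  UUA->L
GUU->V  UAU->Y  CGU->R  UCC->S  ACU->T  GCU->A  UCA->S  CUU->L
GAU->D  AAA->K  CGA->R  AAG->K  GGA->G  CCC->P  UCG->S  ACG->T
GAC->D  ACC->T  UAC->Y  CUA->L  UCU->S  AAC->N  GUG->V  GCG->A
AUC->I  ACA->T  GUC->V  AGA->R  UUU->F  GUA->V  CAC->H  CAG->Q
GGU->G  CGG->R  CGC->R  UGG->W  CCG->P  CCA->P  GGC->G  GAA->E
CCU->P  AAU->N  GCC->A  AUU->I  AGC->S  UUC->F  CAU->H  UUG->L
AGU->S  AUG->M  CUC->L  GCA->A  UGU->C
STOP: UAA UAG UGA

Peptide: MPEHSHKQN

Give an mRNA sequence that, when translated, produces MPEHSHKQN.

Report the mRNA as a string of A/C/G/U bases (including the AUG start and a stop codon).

Answer: mRNA: AUGCCAGAACACAGCCACAAACAAAACUAA

Derivation:
residue 1: M -> AUG (start codon)
residue 2: P codons sorted = CCA,CCC,CCG,CCU -> pick first = CCA
residue 3: E codons sorted = GAA,GAG -> pick first = GAA
residue 4: H codons sorted = CAC,CAU -> pick first = CAC
residue 5: S codons sorted = AGC,AGU,UCA,UCC,UCG,UCU -> pick first = AGC
residue 6: H codons sorted = CAC,CAU -> pick first = CAC
residue 7: K codons sorted = AAA,AAG -> pick first = AAA
residue 8: Q codons sorted = CAA,CAG -> pick first = CAA
residue 9: N codons sorted = AAC,AAU -> pick first = AAC
terminator: stop codons sorted = UAA,UAG,UGA -> pick first = UAA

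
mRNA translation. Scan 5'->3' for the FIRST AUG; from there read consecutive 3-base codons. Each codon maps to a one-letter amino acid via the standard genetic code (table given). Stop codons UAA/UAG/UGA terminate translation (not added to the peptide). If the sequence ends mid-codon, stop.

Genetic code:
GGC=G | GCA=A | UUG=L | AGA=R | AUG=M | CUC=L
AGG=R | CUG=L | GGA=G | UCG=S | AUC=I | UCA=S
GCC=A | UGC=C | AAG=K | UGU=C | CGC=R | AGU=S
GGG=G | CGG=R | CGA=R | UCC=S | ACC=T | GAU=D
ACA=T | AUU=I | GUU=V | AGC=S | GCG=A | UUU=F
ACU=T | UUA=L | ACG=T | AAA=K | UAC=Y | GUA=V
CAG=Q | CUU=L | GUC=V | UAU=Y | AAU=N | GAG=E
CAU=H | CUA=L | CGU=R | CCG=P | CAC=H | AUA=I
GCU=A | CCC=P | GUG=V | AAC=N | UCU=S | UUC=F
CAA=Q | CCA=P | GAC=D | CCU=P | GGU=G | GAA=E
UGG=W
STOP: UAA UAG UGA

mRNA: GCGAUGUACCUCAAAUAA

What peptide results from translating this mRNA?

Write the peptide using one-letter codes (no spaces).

start AUG at pos 3
pos 3: AUG -> M; peptide=M
pos 6: UAC -> Y; peptide=MY
pos 9: CUC -> L; peptide=MYL
pos 12: AAA -> K; peptide=MYLK
pos 15: UAA -> STOP

Answer: MYLK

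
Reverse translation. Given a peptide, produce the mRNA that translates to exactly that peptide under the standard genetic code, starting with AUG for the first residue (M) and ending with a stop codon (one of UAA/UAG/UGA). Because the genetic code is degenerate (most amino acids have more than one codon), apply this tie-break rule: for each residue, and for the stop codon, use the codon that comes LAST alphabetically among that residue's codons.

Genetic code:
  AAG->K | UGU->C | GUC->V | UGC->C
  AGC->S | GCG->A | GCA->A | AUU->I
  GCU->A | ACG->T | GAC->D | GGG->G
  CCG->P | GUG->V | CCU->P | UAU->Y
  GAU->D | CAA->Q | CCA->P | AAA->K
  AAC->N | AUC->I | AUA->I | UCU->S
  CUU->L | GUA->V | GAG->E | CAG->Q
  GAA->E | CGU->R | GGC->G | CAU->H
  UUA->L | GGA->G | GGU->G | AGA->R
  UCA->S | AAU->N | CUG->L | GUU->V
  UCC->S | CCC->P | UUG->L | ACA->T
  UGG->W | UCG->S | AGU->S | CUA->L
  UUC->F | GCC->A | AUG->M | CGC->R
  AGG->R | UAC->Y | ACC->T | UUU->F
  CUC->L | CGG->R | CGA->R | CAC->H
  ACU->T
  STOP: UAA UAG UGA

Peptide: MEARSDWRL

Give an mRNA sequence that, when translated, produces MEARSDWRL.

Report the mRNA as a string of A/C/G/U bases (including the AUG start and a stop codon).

Answer: mRNA: AUGGAGGCUCGUUCUGAUUGGCGUUUGUGA

Derivation:
residue 1: M -> AUG (start codon)
residue 2: E codons sorted = GAA,GAG -> pick last = GAG
residue 3: A codons sorted = GCA,GCC,GCG,GCU -> pick last = GCU
residue 4: R codons sorted = AGA,AGG,CGA,CGC,CGG,CGU -> pick last = CGU
residue 5: S codons sorted = AGC,AGU,UCA,UCC,UCG,UCU -> pick last = UCU
residue 6: D codons sorted = GAC,GAU -> pick last = GAU
residue 7: W -> UGG (only codon)
residue 8: R codons sorted = AGA,AGG,CGA,CGC,CGG,CGU -> pick last = CGU
residue 9: L codons sorted = CUA,CUC,CUG,CUU,UUA,UUG -> pick last = UUG
terminator: stop codons sorted = UAA,UAG,UGA -> pick last = UGA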